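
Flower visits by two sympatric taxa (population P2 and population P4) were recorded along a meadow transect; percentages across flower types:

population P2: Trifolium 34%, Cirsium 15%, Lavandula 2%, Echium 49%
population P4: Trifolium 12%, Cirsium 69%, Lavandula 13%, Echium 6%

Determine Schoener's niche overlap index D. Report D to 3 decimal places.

0.350

Convert percentages to proportions (divide by 100).
Σ|p₁ᵢ − p₂ᵢ| = 0.22 + 0.54 + 0.11 + 0.43 = 1.30
D = 1 − ½ × 1.30 = 1 − 0.650 = 0.35000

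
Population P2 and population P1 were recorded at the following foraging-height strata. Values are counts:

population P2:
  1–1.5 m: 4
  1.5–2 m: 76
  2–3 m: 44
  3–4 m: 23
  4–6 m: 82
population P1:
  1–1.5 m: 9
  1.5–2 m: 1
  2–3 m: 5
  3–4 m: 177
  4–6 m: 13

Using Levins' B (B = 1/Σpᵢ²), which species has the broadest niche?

Proportions for population P2 (n=229): 4/229=0.0175, 76/229=0.3319, 44/229=0.1921, 23/229=0.1004, 82/229=0.3581
Proportions for population P1 (n=205): 9/205=0.0439, 1/205=0.0049, 5/205=0.0244, 177/205=0.8634, 13/205=0.0634
Σp_P2ᵢ² = 0.0175² + 0.3319² + 0.1921² + 0.1004² + 0.3581² = 0.000306 + 0.110158 + 0.036902 + 0.010080 + 0.128236 = 0.285682
B_P2 = 1 / 0.285682 = 3.5004
Σp_P1ᵢ² = 0.0439² + 0.0049² + 0.0244² + 0.8634² + 0.0634² = 0.001927 + 0.000024 + 0.000595 + 0.745460 + 0.004020 = 0.752026
B_P1 = 1 / 0.752026 = 1.3297
Highest B → broadest niche (most generalist): population P2 (B = 3.50).

population P2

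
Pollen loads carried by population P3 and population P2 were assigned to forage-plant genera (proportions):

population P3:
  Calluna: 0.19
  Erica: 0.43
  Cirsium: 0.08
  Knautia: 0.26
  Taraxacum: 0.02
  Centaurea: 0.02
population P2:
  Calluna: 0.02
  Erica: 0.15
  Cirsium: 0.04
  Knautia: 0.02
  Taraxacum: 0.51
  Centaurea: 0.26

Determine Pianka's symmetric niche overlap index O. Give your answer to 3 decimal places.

0.285

Σ p₁ᵢp₂ᵢ = 0.0038 + 0.0645 + 0.0032 + 0.0052 + 0.0102 + 0.0052 = 0.0921
Σp_1ᵢ² = 0.19² + 0.43² + 0.08² + 0.26² + 0.02² + 0.02² = 0.0361 + 0.1849 + 0.0064 + 0.0676 + 0.0004 + 0.0004 = 0.2958
Σp_2ᵢ² = 0.02² + 0.15² + 0.04² + 0.02² + 0.51² + 0.26² = 0.0004 + 0.0225 + 0.0016 + 0.0004 + 0.2601 + 0.0676 = 0.3526
O = 0.0921 / √(0.2958 × 0.3526) = 0.0921 / 0.322954 = 0.28518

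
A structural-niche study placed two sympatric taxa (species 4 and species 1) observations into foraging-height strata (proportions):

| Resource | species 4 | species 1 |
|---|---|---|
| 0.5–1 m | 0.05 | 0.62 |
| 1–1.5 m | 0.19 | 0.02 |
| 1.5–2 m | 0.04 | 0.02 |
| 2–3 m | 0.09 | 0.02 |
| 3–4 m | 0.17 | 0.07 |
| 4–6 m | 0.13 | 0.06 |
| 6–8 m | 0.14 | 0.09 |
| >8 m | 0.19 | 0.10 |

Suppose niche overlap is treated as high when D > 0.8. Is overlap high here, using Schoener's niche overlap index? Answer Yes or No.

No

Σ|p₁ᵢ − p₂ᵢ| = 0.57 + 0.17 + 0.02 + 0.07 + 0.10 + 0.07 + 0.05 + 0.09 = 1.14
D = 1 − ½ × 1.14 = 1 − 0.570 = 0.4300
D = 0.4300 < 0.8 → No.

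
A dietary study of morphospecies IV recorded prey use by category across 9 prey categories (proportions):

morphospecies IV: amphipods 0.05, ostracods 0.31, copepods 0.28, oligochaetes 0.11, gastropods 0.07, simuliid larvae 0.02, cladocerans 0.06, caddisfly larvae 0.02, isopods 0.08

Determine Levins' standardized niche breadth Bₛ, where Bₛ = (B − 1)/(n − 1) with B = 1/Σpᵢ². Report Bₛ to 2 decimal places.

Σpᵢ² = 0.05² + 0.31² + 0.28² + 0.11² + 0.07² + 0.02² + 0.06² + 0.02² + 0.08² = 0.0025 + 0.0961 + 0.0784 + 0.0121 + 0.0049 + 0.0004 + 0.0036 + 0.0004 + 0.0064 = 0.2048
B = 1 / 0.2048 = 4.8828
Bₛ = (B − 1)/(n − 1) = (4.8828 − 1)/(9 − 1) = 3.8828/8 = 0.4854

0.49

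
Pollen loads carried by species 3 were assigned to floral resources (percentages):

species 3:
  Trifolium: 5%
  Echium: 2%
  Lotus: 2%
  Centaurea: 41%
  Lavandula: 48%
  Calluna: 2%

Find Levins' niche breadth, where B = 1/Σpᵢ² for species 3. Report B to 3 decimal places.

Convert percentages to proportions (divide by 100).
Σpᵢ² = 0.05² + 0.02² + 0.02² + 0.41² + 0.48² + 0.02² = 0.0025 + 0.0004 + 0.0004 + 0.1681 + 0.2304 + 0.0004 = 0.4022
B = 1 / 0.4022 = 2.48633

2.486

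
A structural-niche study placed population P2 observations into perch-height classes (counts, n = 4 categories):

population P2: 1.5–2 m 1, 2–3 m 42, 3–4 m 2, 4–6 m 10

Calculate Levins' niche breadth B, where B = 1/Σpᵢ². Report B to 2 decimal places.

1.62

Proportions for population P2 (n=55): 1/55=0.0182, 42/55=0.7636, 2/55=0.0364, 10/55=0.1818
Σpᵢ² = 0.0182² + 0.7636² + 0.0364² + 0.1818² = 0.000331 + 0.583085 + 0.001325 + 0.033051 = 0.617792
B = 1 / 0.617792 = 1.6187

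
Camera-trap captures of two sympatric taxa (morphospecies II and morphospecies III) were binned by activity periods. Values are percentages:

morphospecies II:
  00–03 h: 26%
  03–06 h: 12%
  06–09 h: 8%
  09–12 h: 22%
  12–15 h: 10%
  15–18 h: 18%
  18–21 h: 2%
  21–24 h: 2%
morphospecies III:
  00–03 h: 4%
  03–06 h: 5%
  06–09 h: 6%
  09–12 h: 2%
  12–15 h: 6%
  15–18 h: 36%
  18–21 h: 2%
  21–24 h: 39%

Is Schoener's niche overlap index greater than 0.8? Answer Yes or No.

Convert percentages to proportions (divide by 100).
Σ|p₁ᵢ − p₂ᵢ| = 0.22 + 0.07 + 0.02 + 0.20 + 0.04 + 0.18 + 0.00 + 0.37 = 1.10
D = 1 − ½ × 1.10 = 1 − 0.550 = 0.4500
D = 0.4500 < 0.8 → No.

No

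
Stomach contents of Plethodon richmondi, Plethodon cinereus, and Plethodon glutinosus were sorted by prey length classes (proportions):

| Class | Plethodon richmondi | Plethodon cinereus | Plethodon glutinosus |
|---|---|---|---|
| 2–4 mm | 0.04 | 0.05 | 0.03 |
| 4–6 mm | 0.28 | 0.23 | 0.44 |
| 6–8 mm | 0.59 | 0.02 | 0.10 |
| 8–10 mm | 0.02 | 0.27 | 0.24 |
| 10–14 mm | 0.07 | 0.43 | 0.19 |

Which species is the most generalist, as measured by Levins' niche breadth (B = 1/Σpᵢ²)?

Σp_richᵢ² = 0.04² + 0.28² + 0.59² + 0.02² + 0.07² = 0.0016 + 0.0784 + 0.3481 + 0.0004 + 0.0049 = 0.4334
B_rich = 1 / 0.4334 = 2.3073
Σp_cineᵢ² = 0.05² + 0.23² + 0.02² + 0.27² + 0.43² = 0.0025 + 0.0529 + 0.0004 + 0.0729 + 0.1849 = 0.3136
B_cine = 1 / 0.3136 = 3.1888
Σp_glutᵢ² = 0.03² + 0.44² + 0.10² + 0.24² + 0.19² = 0.0009 + 0.1936 + 0.0100 + 0.0576 + 0.0361 = 0.2982
B_glut = 1 / 0.2982 = 3.3535
Highest B → broadest niche (most generalist): Plethodon glutinosus (B = 3.35).

Plethodon glutinosus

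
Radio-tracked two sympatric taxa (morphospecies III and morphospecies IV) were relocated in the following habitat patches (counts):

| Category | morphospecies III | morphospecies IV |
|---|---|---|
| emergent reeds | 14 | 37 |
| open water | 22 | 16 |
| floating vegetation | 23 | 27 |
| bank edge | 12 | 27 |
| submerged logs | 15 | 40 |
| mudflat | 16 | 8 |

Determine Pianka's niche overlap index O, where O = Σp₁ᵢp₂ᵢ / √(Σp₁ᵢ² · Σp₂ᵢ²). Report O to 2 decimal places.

0.86

Proportions for morphospecies III (n=102): 14/102=0.1373, 22/102=0.2157, 23/102=0.2255, 12/102=0.1176, 15/102=0.1471, 16/102=0.1569
Proportions for morphospecies IV (n=155): 37/155=0.2387, 16/155=0.1032, 27/155=0.1742, 27/155=0.1742, 40/155=0.2581, 8/155=0.0516
Σ p₁ᵢp₂ᵢ = 0.032774 + 0.022260 + 0.039282 + 0.020486 + 0.037967 + 0.008096 = 0.160865
Σp_1ᵢ² = 0.1373² + 0.2157² + 0.2255² + 0.1176² + 0.1471² + 0.1569² = 0.018851 + 0.046526 + 0.050850 + 0.013830 + 0.021638 + 0.024618 = 0.176313
Σp_2ᵢ² = 0.2387² + 0.1032² + 0.1742² + 0.1742² + 0.2581² + 0.0516² = 0.056978 + 0.010650 + 0.030346 + 0.030346 + 0.066616 + 0.002663 = 0.197599
O = 0.160865 / √(0.176313 × 0.197599) = 0.160865 / 0.1866528 = 0.8618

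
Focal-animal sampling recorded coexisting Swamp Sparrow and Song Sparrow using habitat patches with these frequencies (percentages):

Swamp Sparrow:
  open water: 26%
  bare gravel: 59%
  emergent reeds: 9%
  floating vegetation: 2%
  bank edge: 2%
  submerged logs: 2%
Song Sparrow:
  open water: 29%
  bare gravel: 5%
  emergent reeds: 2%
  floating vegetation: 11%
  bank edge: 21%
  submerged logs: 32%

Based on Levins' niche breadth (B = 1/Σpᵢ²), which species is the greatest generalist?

Song Sparrow

Convert percentages to proportions (divide by 100).
Σp_Swamᵢ² = 0.26² + 0.59² + 0.09² + 0.02² + 0.02² + 0.02² = 0.0676 + 0.3481 + 0.0081 + 0.0004 + 0.0004 + 0.0004 = 0.4250
B_Swam = 1 / 0.4250 = 2.3529
Σp_Songᵢ² = 0.29² + 0.05² + 0.02² + 0.11² + 0.21² + 0.32² = 0.0841 + 0.0025 + 0.0004 + 0.0121 + 0.0441 + 0.1024 = 0.2456
B_Song = 1 / 0.2456 = 4.0717
Highest B → broadest niche (most generalist): Song Sparrow (B = 4.07).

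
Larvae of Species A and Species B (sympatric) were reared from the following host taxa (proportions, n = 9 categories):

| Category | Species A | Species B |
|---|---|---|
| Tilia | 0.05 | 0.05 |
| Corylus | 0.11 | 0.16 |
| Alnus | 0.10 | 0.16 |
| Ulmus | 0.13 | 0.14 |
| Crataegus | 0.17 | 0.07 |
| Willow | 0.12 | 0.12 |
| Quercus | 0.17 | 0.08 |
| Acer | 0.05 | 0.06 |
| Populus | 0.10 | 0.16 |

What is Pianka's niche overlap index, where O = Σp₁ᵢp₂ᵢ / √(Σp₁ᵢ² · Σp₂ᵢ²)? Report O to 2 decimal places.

0.89

Σ p₁ᵢp₂ᵢ = 0.0025 + 0.0176 + 0.0160 + 0.0182 + 0.0119 + 0.0144 + 0.0136 + 0.0030 + 0.0160 = 0.1132
Σp_1ᵢ² = 0.05² + 0.11² + 0.10² + 0.13² + 0.17² + 0.12² + 0.17² + 0.05² + 0.10² = 0.0025 + 0.0121 + 0.0100 + 0.0169 + 0.0289 + 0.0144 + 0.0289 + 0.0025 + 0.0100 = 0.1262
Σp_2ᵢ² = 0.05² + 0.16² + 0.16² + 0.14² + 0.07² + 0.12² + 0.08² + 0.06² + 0.16² = 0.0025 + 0.0256 + 0.0256 + 0.0196 + 0.0049 + 0.0144 + 0.0064 + 0.0036 + 0.0256 = 0.1282
O = 0.1132 / √(0.1262 × 0.1282) = 0.1132 / 0.12720 = 0.8899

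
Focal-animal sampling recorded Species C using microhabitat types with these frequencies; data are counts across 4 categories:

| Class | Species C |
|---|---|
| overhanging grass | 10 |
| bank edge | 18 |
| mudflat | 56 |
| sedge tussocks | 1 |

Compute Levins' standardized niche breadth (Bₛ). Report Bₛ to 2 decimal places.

Proportions for Species C (n=85): 10/85=0.1176, 18/85=0.2118, 56/85=0.6588, 1/85=0.0118
Σpᵢ² = 0.1176² + 0.2118² + 0.6588² + 0.0118² = 0.013830 + 0.044859 + 0.434017 + 0.000139 = 0.492845
B = 1 / 0.492845 = 2.0290
Bₛ = (B − 1)/(n − 1) = (2.0290 − 1)/(4 − 1) = 1.0290/3 = 0.3430

0.34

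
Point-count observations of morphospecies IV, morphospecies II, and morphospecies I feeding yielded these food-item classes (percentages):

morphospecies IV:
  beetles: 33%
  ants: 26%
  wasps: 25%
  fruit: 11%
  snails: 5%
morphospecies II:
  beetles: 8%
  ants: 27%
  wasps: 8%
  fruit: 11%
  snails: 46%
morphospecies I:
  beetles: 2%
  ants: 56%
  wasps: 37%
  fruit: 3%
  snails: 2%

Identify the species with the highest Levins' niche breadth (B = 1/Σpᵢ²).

Convert percentages to proportions (divide by 100).
Σp_IVᵢ² = 0.33² + 0.26² + 0.25² + 0.11² + 0.05² = 0.1089 + 0.0676 + 0.0625 + 0.0121 + 0.0025 = 0.2536
B_IV = 1 / 0.2536 = 3.9432
Σp_IIᵢ² = 0.08² + 0.27² + 0.08² + 0.11² + 0.46² = 0.0064 + 0.0729 + 0.0064 + 0.0121 + 0.2116 = 0.3094
B_II = 1 / 0.3094 = 3.2321
Σp_Iᵢ² = 0.02² + 0.56² + 0.37² + 0.03² + 0.02² = 0.0004 + 0.3136 + 0.1369 + 0.0009 + 0.0004 = 0.4522
B_I = 1 / 0.4522 = 2.2114
Highest B → broadest niche (most generalist): morphospecies IV (B = 3.94).

morphospecies IV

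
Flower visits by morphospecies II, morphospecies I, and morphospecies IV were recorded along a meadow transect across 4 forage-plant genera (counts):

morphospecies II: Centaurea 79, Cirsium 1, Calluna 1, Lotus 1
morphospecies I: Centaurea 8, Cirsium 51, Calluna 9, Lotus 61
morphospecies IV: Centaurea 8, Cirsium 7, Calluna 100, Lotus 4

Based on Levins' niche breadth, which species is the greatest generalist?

morphospecies I

Proportions for morphospecies II (n=82): 79/82=0.9634, 1/82=0.0122, 1/82=0.0122, 1/82=0.0122
Proportions for morphospecies I (n=129): 8/129=0.0620, 51/129=0.3953, 9/129=0.0698, 61/129=0.4729
Proportions for morphospecies IV (n=119): 8/119=0.0672, 7/119=0.0588, 100/119=0.8403, 4/119=0.0336
Σp_IIᵢ² = 0.9634² + 0.0122² + 0.0122² + 0.0122² = 0.928140 + 0.000149 + 0.000149 + 0.000149 = 0.928587
B_II = 1 / 0.928587 = 1.0769
Σp_Iᵢ² = 0.0620² + 0.3953² + 0.0698² + 0.4729² = 0.003844 + 0.156262 + 0.004872 + 0.223634 = 0.388612
B_I = 1 / 0.388612 = 2.5733
Σp_IVᵢ² = 0.0672² + 0.0588² + 0.8403² + 0.0336² = 0.004516 + 0.003457 + 0.706104 + 0.001129 = 0.715206
B_IV = 1 / 0.715206 = 1.3982
Highest B → broadest niche (most generalist): morphospecies I (B = 2.57).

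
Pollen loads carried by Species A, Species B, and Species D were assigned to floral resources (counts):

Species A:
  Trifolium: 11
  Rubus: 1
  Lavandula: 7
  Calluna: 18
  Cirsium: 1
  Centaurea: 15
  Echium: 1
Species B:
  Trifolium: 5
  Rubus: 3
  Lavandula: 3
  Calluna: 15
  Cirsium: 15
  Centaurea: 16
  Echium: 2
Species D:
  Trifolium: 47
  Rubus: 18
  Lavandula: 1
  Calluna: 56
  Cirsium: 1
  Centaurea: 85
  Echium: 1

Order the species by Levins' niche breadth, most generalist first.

Species B > Species A > Species D

Proportions for Species A (n=54): 11/54=0.2037, 1/54=0.0185, 7/54=0.1296, 18/54=0.3333, 1/54=0.0185, 15/54=0.2778, 1/54=0.0185
Proportions for Species B (n=59): 5/59=0.0847, 3/59=0.0508, 3/59=0.0508, 15/59=0.2542, 15/59=0.2542, 16/59=0.2712, 2/59=0.0339
Proportions for Species D (n=209): 47/209=0.2249, 18/209=0.0861, 1/209=0.0048, 56/209=0.2679, 1/209=0.0048, 85/209=0.4067, 1/209=0.0048
Σp_Aᵢ² = 0.2037² + 0.0185² + 0.1296² + 0.3333² + 0.0185² + 0.2778² + 0.0185² = 0.041494 + 0.000342 + 0.016796 + 0.111089 + 0.000342 + 0.077173 + 0.000342 = 0.247578
B_A = 1 / 0.247578 = 4.0391
Σp_Bᵢ² = 0.0847² + 0.0508² + 0.0508² + 0.2542² + 0.2542² + 0.2712² + 0.0339² = 0.007174 + 0.002581 + 0.002581 + 0.064618 + 0.064618 + 0.073549 + 0.001149 = 0.216270
B_B = 1 / 0.216270 = 4.6238
Σp_Dᵢ² = 0.2249² + 0.0861² + 0.0048² + 0.2679² + 0.0048² + 0.4067² + 0.0048² = 0.050580 + 0.007413 + 0.000023 + 0.071770 + 0.000023 + 0.165405 + 0.000023 = 0.295237
B_D = 1 / 0.295237 = 3.3871
Ranking by B (broadest → narrowest): Species B (4.62) > Species A (4.04) > Species D (3.39)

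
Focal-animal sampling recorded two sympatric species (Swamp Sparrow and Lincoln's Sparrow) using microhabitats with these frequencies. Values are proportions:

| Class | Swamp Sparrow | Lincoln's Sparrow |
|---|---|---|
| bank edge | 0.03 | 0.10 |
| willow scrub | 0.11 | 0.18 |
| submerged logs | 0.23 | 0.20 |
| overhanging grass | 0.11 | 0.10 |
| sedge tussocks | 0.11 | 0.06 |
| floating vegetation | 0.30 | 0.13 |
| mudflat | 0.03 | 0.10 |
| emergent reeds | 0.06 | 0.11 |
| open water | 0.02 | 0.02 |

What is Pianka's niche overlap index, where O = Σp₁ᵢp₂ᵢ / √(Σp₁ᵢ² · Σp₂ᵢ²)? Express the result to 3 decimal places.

Σ p₁ᵢp₂ᵢ = 0.0030 + 0.0198 + 0.0460 + 0.0110 + 0.0066 + 0.0390 + 0.0030 + 0.0066 + 0.0004 = 0.1354
Σp_1ᵢ² = 0.03² + 0.11² + 0.23² + 0.11² + 0.11² + 0.30² + 0.03² + 0.06² + 0.02² = 0.0009 + 0.0121 + 0.0529 + 0.0121 + 0.0121 + 0.0900 + 0.0009 + 0.0036 + 0.0004 = 0.1850
Σp_2ᵢ² = 0.10² + 0.18² + 0.20² + 0.10² + 0.06² + 0.13² + 0.10² + 0.11² + 0.02² = 0.0100 + 0.0324 + 0.0400 + 0.0100 + 0.0036 + 0.0169 + 0.0100 + 0.0121 + 0.0004 = 0.1354
O = 0.1354 / √(0.1850 × 0.1354) = 0.1354 / 0.158269 = 0.85551

0.856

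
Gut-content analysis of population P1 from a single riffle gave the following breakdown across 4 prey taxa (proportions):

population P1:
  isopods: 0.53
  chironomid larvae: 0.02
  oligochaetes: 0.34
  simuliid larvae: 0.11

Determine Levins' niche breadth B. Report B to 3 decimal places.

Σpᵢ² = 0.53² + 0.02² + 0.34² + 0.11² = 0.2809 + 0.0004 + 0.1156 + 0.0121 = 0.4090
B = 1 / 0.4090 = 2.44499

2.445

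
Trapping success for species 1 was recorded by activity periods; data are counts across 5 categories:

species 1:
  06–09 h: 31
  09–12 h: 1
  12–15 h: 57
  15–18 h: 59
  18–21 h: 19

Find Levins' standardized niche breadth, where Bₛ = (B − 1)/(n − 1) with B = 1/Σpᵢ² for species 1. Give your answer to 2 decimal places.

Proportions for species 1 (n=167): 31/167=0.1856, 1/167=0.0060, 57/167=0.3413, 59/167=0.3533, 19/167=0.1138
Σpᵢ² = 0.1856² + 0.0060² + 0.3413² + 0.3533² + 0.1138² = 0.034447 + 0.000036 + 0.116486 + 0.124821 + 0.012950 = 0.288740
B = 1 / 0.288740 = 3.4633
Bₛ = (B − 1)/(n − 1) = (3.4633 − 1)/(5 − 1) = 2.4633/4 = 0.6158

0.62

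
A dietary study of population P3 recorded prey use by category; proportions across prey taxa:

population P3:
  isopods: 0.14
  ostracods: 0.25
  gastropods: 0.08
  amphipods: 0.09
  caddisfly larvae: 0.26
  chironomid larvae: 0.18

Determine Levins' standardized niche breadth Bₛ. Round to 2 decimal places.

0.82

Σpᵢ² = 0.14² + 0.25² + 0.08² + 0.09² + 0.26² + 0.18² = 0.0196 + 0.0625 + 0.0064 + 0.0081 + 0.0676 + 0.0324 = 0.1966
B = 1 / 0.1966 = 5.0865
Bₛ = (B − 1)/(n − 1) = (5.0865 − 1)/(6 − 1) = 4.0865/5 = 0.8173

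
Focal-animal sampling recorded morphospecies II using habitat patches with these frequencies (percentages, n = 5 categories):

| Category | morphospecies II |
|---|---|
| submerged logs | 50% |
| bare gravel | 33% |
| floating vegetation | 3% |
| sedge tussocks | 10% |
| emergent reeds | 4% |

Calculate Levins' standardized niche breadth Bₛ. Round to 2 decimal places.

0.42

Convert percentages to proportions (divide by 100).
Σpᵢ² = 0.50² + 0.33² + 0.03² + 0.10² + 0.04² = 0.2500 + 0.1089 + 0.0009 + 0.0100 + 0.0016 = 0.3714
B = 1 / 0.3714 = 2.6925
Bₛ = (B − 1)/(n − 1) = (2.6925 − 1)/(5 − 1) = 1.6925/4 = 0.4231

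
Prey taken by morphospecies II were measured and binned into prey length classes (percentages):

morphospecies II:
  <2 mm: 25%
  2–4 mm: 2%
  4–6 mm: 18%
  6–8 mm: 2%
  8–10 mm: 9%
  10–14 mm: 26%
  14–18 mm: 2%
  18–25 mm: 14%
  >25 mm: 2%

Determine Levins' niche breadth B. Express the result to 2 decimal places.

5.21

Convert percentages to proportions (divide by 100).
Σpᵢ² = 0.25² + 0.02² + 0.18² + 0.02² + 0.09² + 0.26² + 0.02² + 0.14² + 0.02² = 0.0625 + 0.0004 + 0.0324 + 0.0004 + 0.0081 + 0.0676 + 0.0004 + 0.0196 + 0.0004 = 0.1918
B = 1 / 0.1918 = 5.2138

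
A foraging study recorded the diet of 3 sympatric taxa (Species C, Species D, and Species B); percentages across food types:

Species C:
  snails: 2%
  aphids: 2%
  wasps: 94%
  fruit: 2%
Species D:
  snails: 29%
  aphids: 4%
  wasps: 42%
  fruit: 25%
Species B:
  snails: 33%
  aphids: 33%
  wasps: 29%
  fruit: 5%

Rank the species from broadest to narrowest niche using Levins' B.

Convert percentages to proportions (divide by 100).
Σp_Cᵢ² = 0.02² + 0.02² + 0.94² + 0.02² = 0.0004 + 0.0004 + 0.8836 + 0.0004 = 0.8848
B_C = 1 / 0.8848 = 1.1302
Σp_Dᵢ² = 0.29² + 0.04² + 0.42² + 0.25² = 0.0841 + 0.0016 + 0.1764 + 0.0625 = 0.3246
B_D = 1 / 0.3246 = 3.0807
Σp_Bᵢ² = 0.33² + 0.33² + 0.29² + 0.05² = 0.1089 + 0.1089 + 0.0841 + 0.0025 = 0.3044
B_B = 1 / 0.3044 = 3.2852
Ranking by B (broadest → narrowest): Species B (3.29) > Species D (3.08) > Species C (1.13)

Species B > Species D > Species C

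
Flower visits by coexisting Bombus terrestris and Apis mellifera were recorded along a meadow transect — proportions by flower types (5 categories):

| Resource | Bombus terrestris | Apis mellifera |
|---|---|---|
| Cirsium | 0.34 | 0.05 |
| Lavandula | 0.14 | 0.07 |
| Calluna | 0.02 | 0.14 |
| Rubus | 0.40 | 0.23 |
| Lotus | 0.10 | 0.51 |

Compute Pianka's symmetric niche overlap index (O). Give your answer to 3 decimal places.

Σ p₁ᵢp₂ᵢ = 0.0170 + 0.0098 + 0.0028 + 0.0920 + 0.0510 = 0.1726
Σp_1ᵢ² = 0.34² + 0.14² + 0.02² + 0.40² + 0.10² = 0.1156 + 0.0196 + 0.0004 + 0.1600 + 0.0100 = 0.3056
Σp_2ᵢ² = 0.05² + 0.07² + 0.14² + 0.23² + 0.51² = 0.0025 + 0.0049 + 0.0196 + 0.0529 + 0.2601 = 0.3400
O = 0.1726 / √(0.3056 × 0.3400) = 0.1726 / 0.322341 = 0.53546

0.535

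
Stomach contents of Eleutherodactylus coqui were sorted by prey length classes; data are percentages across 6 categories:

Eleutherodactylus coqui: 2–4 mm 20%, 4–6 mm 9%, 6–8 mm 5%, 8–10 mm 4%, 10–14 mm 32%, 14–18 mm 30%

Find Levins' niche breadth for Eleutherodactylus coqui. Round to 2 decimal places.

Convert percentages to proportions (divide by 100).
Σpᵢ² = 0.20² + 0.09² + 0.05² + 0.04² + 0.32² + 0.30² = 0.0400 + 0.0081 + 0.0025 + 0.0016 + 0.1024 + 0.0900 = 0.2446
B = 1 / 0.2446 = 4.0883

4.09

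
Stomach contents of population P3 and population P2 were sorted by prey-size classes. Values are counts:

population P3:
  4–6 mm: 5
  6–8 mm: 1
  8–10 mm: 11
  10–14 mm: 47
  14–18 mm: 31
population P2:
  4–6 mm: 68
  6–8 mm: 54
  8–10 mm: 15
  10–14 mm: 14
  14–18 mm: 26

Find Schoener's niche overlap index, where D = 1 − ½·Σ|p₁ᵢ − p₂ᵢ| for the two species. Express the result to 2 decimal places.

Proportions for population P3 (n=95): 5/95=0.0526, 1/95=0.0105, 11/95=0.1158, 47/95=0.4947, 31/95=0.3263
Proportions for population P2 (n=177): 68/177=0.3842, 54/177=0.3051, 15/177=0.0847, 14/177=0.0791, 26/177=0.1469
Σ|p₁ᵢ − p₂ᵢ| = 0.3316 + 0.2946 + 0.0311 + 0.4156 + 0.1794 = 1.2523
D = 1 − ½ × 1.2523 = 1 − 0.62615 = 0.37385

0.37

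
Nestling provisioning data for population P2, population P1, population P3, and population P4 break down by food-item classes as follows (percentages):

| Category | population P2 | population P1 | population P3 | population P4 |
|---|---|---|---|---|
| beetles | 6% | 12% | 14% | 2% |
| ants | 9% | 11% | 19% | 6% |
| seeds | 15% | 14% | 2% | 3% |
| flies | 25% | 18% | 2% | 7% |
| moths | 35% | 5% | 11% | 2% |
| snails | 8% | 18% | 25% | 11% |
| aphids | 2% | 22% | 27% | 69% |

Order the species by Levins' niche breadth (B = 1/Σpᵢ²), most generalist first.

Convert percentages to proportions (divide by 100).
Σp_P2ᵢ² = 0.06² + 0.09² + 0.15² + 0.25² + 0.35² + 0.08² + 0.02² = 0.0036 + 0.0081 + 0.0225 + 0.0625 + 0.1225 + 0.0064 + 0.0004 = 0.2260
B_P2 = 1 / 0.2260 = 4.4248
Σp_P1ᵢ² = 0.12² + 0.11² + 0.14² + 0.18² + 0.05² + 0.18² + 0.22² = 0.0144 + 0.0121 + 0.0196 + 0.0324 + 0.0025 + 0.0324 + 0.0484 = 0.1618
B_P1 = 1 / 0.1618 = 6.1805
Σp_P3ᵢ² = 0.14² + 0.19² + 0.02² + 0.02² + 0.11² + 0.25² + 0.27² = 0.0196 + 0.0361 + 0.0004 + 0.0004 + 0.0121 + 0.0625 + 0.0729 = 0.2040
B_P3 = 1 / 0.2040 = 4.9020
Σp_P4ᵢ² = 0.02² + 0.06² + 0.03² + 0.07² + 0.02² + 0.11² + 0.69² = 0.0004 + 0.0036 + 0.0009 + 0.0049 + 0.0004 + 0.0121 + 0.4761 = 0.4984
B_P4 = 1 / 0.4984 = 2.0064
Ranking by B (broadest → narrowest): population P1 (6.18) > population P3 (4.90) > population P2 (4.42) > population P4 (2.01)

population P1 > population P3 > population P2 > population P4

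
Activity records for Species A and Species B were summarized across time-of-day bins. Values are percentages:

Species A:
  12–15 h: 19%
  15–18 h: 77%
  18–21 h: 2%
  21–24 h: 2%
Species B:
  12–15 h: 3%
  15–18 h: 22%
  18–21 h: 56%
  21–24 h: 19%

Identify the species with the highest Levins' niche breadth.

Convert percentages to proportions (divide by 100).
Σp_Aᵢ² = 0.19² + 0.77² + 0.02² + 0.02² = 0.0361 + 0.5929 + 0.0004 + 0.0004 = 0.6298
B_A = 1 / 0.6298 = 1.5878
Σp_Bᵢ² = 0.03² + 0.22² + 0.56² + 0.19² = 0.0009 + 0.0484 + 0.3136 + 0.0361 = 0.3990
B_B = 1 / 0.3990 = 2.5063
Highest B → broadest niche (most generalist): Species B (B = 2.51).

Species B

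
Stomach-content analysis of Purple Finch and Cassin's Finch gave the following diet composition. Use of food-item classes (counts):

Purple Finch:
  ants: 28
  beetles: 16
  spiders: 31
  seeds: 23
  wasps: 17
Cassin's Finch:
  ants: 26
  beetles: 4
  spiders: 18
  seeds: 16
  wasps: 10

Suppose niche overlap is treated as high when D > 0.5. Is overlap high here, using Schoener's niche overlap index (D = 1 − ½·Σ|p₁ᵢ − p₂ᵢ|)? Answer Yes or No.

Proportions for Purple Finch (n=115): 28/115=0.2435, 16/115=0.1391, 31/115=0.2696, 23/115=0.2000, 17/115=0.1478
Proportions for Cassin's Finch (n=74): 26/74=0.3514, 4/74=0.0541, 18/74=0.2432, 16/74=0.2162, 10/74=0.1351
Σ|p₁ᵢ − p₂ᵢ| = 0.1079 + 0.0850 + 0.0264 + 0.0162 + 0.0127 = 0.2482
D = 1 − ½ × 0.2482 = 1 − 0.12410 = 0.87590
D = 0.87590 > 0.5 → Yes.

Yes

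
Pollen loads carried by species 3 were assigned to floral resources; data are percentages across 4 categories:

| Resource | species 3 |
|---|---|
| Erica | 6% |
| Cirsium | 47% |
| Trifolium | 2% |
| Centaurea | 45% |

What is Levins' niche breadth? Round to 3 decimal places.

Convert percentages to proportions (divide by 100).
Σpᵢ² = 0.06² + 0.47² + 0.02² + 0.45² = 0.0036 + 0.2209 + 0.0004 + 0.2025 = 0.4274
B = 1 / 0.4274 = 2.33973

2.340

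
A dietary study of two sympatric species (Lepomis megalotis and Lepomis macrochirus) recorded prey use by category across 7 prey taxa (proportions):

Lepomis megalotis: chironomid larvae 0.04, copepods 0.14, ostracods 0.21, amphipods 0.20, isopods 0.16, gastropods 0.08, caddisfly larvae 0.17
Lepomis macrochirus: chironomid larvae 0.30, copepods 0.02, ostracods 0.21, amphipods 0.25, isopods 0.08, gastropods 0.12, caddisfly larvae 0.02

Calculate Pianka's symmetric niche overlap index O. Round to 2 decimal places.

0.71

Σ p₁ᵢp₂ᵢ = 0.0120 + 0.0028 + 0.0441 + 0.0500 + 0.0128 + 0.0096 + 0.0034 = 0.1347
Σp_1ᵢ² = 0.04² + 0.14² + 0.21² + 0.20² + 0.16² + 0.08² + 0.17² = 0.0016 + 0.0196 + 0.0441 + 0.0400 + 0.0256 + 0.0064 + 0.0289 = 0.1662
Σp_2ᵢ² = 0.30² + 0.02² + 0.21² + 0.25² + 0.08² + 0.12² + 0.02² = 0.0900 + 0.0004 + 0.0441 + 0.0625 + 0.0064 + 0.0144 + 0.0004 = 0.2182
O = 0.1347 / √(0.1662 × 0.2182) = 0.1347 / 0.19043 = 0.7073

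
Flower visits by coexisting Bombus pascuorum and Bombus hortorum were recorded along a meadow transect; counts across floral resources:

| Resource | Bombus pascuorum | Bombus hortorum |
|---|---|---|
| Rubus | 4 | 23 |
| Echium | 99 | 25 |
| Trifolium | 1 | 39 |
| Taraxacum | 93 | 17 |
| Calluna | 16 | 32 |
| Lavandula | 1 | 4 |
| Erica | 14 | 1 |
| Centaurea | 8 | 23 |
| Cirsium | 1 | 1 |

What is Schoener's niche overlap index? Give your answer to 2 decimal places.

0.39

Proportions for Bombus pascuorum (n=237): 4/237=0.0169, 99/237=0.4177, 1/237=0.0042, 93/237=0.3924, 16/237=0.0675, 1/237=0.0042, 14/237=0.0591, 8/237=0.0338, 1/237=0.0042
Proportions for Bombus hortorum (n=165): 23/165=0.1394, 25/165=0.1515, 39/165=0.2364, 17/165=0.1030, 32/165=0.1939, 4/165=0.0242, 1/165=0.0061, 23/165=0.1394, 1/165=0.0061
Σ|p₁ᵢ − p₂ᵢ| = 0.1225 + 0.2662 + 0.2322 + 0.2894 + 0.1264 + 0.0200 + 0.0530 + 0.1056 + 0.0019 = 1.2172
D = 1 − ½ × 1.2172 = 1 − 0.60860 = 0.39140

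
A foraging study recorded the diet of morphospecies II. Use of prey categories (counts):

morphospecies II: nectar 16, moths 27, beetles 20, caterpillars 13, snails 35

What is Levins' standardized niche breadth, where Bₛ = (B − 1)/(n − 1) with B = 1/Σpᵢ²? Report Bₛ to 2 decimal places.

Proportions for morphospecies II (n=111): 16/111=0.1441, 27/111=0.2432, 20/111=0.1802, 13/111=0.1171, 35/111=0.3153
Σpᵢ² = 0.1441² + 0.2432² + 0.1802² + 0.1171² + 0.3153² = 0.020765 + 0.059146 + 0.032472 + 0.013712 + 0.099414 = 0.225509
B = 1 / 0.225509 = 4.4344
Bₛ = (B − 1)/(n − 1) = (4.4344 − 1)/(5 − 1) = 3.4344/4 = 0.8586

0.86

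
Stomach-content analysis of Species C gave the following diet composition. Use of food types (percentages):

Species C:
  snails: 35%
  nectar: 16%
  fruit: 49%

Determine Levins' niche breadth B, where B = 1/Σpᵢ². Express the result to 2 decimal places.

Convert percentages to proportions (divide by 100).
Σpᵢ² = 0.35² + 0.16² + 0.49² = 0.1225 + 0.0256 + 0.2401 = 0.3882
B = 1 / 0.3882 = 2.5760

2.58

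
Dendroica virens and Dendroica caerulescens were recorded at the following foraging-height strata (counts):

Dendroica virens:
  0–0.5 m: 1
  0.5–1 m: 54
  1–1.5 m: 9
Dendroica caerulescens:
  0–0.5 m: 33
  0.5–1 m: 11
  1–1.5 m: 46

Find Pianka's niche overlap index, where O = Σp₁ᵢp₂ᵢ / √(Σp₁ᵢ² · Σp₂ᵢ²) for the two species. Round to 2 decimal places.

Proportions for Dendroica virens (n=64): 1/64=0.0156, 54/64=0.8438, 9/64=0.1406
Proportions for Dendroica caerulescens (n=90): 33/90=0.3667, 11/90=0.1222, 46/90=0.5111
Σ p₁ᵢp₂ᵢ = 0.005721 + 0.103112 + 0.071861 = 0.180694
Σp_1ᵢ² = 0.0156² + 0.8438² + 0.1406² = 0.000243 + 0.711998 + 0.019768 = 0.732009
Σp_2ᵢ² = 0.3667² + 0.1222² + 0.5111² = 0.134469 + 0.014933 + 0.261223 = 0.410625
O = 0.180694 / √(0.732009 × 0.410625) = 0.180694 / 0.5482529 = 0.3296

0.33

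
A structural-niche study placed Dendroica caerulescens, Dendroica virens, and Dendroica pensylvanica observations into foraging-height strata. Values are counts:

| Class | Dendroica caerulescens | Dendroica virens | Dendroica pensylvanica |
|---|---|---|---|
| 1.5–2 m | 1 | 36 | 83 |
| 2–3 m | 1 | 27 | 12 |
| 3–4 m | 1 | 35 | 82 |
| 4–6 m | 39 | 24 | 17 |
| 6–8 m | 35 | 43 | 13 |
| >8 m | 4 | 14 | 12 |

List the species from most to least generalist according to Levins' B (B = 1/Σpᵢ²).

Dendroica virens > Dendroica pensylvanica > Dendroica caerulescens

Proportions for Dendroica caerulescens (n=81): 1/81=0.0123, 1/81=0.0123, 1/81=0.0123, 39/81=0.4815, 35/81=0.4321, 4/81=0.0494
Proportions for Dendroica virens (n=179): 36/179=0.2011, 27/179=0.1508, 35/179=0.1955, 24/179=0.1341, 43/179=0.2402, 14/179=0.0782
Proportions for Dendroica pensylvanica (n=219): 83/219=0.3790, 12/219=0.0548, 82/219=0.3744, 17/219=0.0776, 13/219=0.0594, 12/219=0.0548
Σp_caerᵢ² = 0.0123² + 0.0123² + 0.0123² + 0.4815² + 0.4321² + 0.0494² = 0.000151 + 0.000151 + 0.000151 + 0.231842 + 0.186710 + 0.002440 = 0.421445
B_caer = 1 / 0.421445 = 2.3728
Σp_vireᵢ² = 0.2011² + 0.1508² + 0.1955² + 0.1341² + 0.2402² + 0.0782² = 0.040441 + 0.022741 + 0.038220 + 0.017983 + 0.057696 + 0.006115 = 0.183196
B_vire = 1 / 0.183196 = 5.4586
Σp_pensᵢ² = 0.3790² + 0.0548² + 0.3744² + 0.0776² + 0.0594² + 0.0548² = 0.143641 + 0.003003 + 0.140175 + 0.006022 + 0.003528 + 0.003003 = 0.299372
B_pens = 1 / 0.299372 = 3.3403
Ranking by B (broadest → narrowest): Dendroica virens (5.46) > Dendroica pensylvanica (3.34) > Dendroica caerulescens (2.37)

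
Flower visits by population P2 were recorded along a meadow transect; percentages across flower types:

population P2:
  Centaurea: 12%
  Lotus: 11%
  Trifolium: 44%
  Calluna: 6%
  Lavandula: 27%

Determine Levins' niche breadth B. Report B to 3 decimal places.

Convert percentages to proportions (divide by 100).
Σpᵢ² = 0.12² + 0.11² + 0.44² + 0.06² + 0.27² = 0.0144 + 0.0121 + 0.1936 + 0.0036 + 0.0729 = 0.2966
B = 1 / 0.2966 = 3.37154

3.372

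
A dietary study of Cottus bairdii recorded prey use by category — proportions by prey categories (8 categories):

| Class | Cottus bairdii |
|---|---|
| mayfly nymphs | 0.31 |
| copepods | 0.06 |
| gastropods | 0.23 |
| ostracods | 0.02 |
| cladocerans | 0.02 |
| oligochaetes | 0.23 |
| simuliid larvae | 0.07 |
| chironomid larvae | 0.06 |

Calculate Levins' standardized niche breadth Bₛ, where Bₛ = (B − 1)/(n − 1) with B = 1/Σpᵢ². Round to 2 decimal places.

0.52

Σpᵢ² = 0.31² + 0.06² + 0.23² + 0.02² + 0.02² + 0.23² + 0.07² + 0.06² = 0.0961 + 0.0036 + 0.0529 + 0.0004 + 0.0004 + 0.0529 + 0.0049 + 0.0036 = 0.2148
B = 1 / 0.2148 = 4.6555
Bₛ = (B − 1)/(n − 1) = (4.6555 − 1)/(8 − 1) = 3.6555/7 = 0.5222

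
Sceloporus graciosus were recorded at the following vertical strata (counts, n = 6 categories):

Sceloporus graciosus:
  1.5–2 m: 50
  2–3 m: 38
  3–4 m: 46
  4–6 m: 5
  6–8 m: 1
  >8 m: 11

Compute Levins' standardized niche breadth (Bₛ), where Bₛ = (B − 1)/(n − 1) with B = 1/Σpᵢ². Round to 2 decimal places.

0.53

Proportions for Sceloporus graciosus (n=151): 50/151=0.3311, 38/151=0.2517, 46/151=0.3046, 5/151=0.0331, 1/151=0.0066, 11/151=0.0728
Σpᵢ² = 0.3311² + 0.2517² + 0.3046² + 0.0331² + 0.0066² + 0.0728² = 0.109627 + 0.063353 + 0.092781 + 0.001096 + 0.000044 + 0.005300 = 0.272201
B = 1 / 0.272201 = 3.6738
Bₛ = (B − 1)/(n − 1) = (3.6738 − 1)/(6 − 1) = 2.6738/5 = 0.5348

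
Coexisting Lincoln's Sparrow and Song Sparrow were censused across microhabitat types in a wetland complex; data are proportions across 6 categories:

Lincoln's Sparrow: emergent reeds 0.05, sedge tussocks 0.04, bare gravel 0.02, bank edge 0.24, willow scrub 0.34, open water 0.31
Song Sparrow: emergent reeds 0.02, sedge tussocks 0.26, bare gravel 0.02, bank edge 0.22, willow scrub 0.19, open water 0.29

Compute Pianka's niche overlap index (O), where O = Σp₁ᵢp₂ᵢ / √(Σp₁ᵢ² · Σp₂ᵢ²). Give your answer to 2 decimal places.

0.86

Σ p₁ᵢp₂ᵢ = 0.0010 + 0.0104 + 0.0004 + 0.0528 + 0.0646 + 0.0899 = 0.2191
Σp_1ᵢ² = 0.05² + 0.04² + 0.02² + 0.24² + 0.34² + 0.31² = 0.0025 + 0.0016 + 0.0004 + 0.0576 + 0.1156 + 0.0961 = 0.2738
Σp_2ᵢ² = 0.02² + 0.26² + 0.02² + 0.22² + 0.19² + 0.29² = 0.0004 + 0.0676 + 0.0004 + 0.0484 + 0.0361 + 0.0841 = 0.2370
O = 0.2191 / √(0.2738 × 0.2370) = 0.2191 / 0.25474 = 0.8601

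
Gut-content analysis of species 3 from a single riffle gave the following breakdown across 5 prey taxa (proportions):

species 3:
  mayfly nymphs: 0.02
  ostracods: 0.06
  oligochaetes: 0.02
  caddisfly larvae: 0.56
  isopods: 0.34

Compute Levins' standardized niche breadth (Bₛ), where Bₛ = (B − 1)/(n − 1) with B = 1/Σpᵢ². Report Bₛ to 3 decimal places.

Σpᵢ² = 0.02² + 0.06² + 0.02² + 0.56² + 0.34² = 0.0004 + 0.0036 + 0.0004 + 0.3136 + 0.1156 = 0.4336
B = 1 / 0.4336 = 2.30627
Bₛ = (B − 1)/(n − 1) = (2.30627 − 1)/(5 − 1) = 1.30627/4 = 0.32657

0.327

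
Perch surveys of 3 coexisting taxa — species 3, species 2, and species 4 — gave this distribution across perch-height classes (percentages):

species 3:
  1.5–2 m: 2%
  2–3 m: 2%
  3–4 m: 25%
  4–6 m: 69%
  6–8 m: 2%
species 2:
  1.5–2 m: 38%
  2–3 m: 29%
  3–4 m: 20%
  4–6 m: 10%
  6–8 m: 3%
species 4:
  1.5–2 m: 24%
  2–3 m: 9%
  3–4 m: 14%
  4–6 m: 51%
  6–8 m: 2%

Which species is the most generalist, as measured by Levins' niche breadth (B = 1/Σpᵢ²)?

species 2

Convert percentages to proportions (divide by 100).
Σp_3ᵢ² = 0.02² + 0.02² + 0.25² + 0.69² + 0.02² = 0.0004 + 0.0004 + 0.0625 + 0.4761 + 0.0004 = 0.5398
B_3 = 1 / 0.5398 = 1.8525
Σp_2ᵢ² = 0.38² + 0.29² + 0.20² + 0.10² + 0.03² = 0.1444 + 0.0841 + 0.0400 + 0.0100 + 0.0009 = 0.2794
B_2 = 1 / 0.2794 = 3.5791
Σp_4ᵢ² = 0.24² + 0.09² + 0.14² + 0.51² + 0.02² = 0.0576 + 0.0081 + 0.0196 + 0.2601 + 0.0004 = 0.3458
B_4 = 1 / 0.3458 = 2.8918
Highest B → broadest niche (most generalist): species 2 (B = 3.58).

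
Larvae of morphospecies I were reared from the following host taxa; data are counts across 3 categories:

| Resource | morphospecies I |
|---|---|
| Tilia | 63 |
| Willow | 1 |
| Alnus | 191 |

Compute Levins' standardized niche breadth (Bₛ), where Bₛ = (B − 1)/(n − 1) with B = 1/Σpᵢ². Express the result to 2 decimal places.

0.30

Proportions for morphospecies I (n=255): 63/255=0.2471, 1/255=0.0039, 191/255=0.7490
Σpᵢ² = 0.2471² + 0.0039² + 0.7490² = 0.061058 + 0.000015 + 0.561001 = 0.622074
B = 1 / 0.622074 = 1.6075
Bₛ = (B − 1)/(n − 1) = (1.6075 − 1)/(3 − 1) = 0.6075/2 = 0.3038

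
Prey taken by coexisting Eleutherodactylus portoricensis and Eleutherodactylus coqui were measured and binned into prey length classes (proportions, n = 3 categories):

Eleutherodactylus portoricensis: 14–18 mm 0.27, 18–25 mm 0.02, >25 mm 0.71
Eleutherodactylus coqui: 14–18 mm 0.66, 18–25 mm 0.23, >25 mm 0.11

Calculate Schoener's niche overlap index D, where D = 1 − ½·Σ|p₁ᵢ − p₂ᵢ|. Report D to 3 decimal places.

0.400

Σ|p₁ᵢ − p₂ᵢ| = 0.39 + 0.21 + 0.60 = 1.20
D = 1 − ½ × 1.20 = 1 − 0.600 = 0.40000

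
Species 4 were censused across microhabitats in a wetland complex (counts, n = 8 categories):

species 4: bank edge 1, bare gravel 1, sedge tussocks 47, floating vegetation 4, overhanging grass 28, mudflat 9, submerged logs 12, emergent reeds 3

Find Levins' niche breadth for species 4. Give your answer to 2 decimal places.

3.40

Proportions for species 4 (n=105): 1/105=0.0095, 1/105=0.0095, 47/105=0.4476, 4/105=0.0381, 28/105=0.2667, 9/105=0.0857, 12/105=0.1143, 3/105=0.0286
Σpᵢ² = 0.0095² + 0.0095² + 0.4476² + 0.0381² + 0.2667² + 0.0857² + 0.1143² + 0.0286² = 0.000090 + 0.000090 + 0.200346 + 0.001452 + 0.071129 + 0.007344 + 0.013064 + 0.000818 = 0.294333
B = 1 / 0.294333 = 3.3975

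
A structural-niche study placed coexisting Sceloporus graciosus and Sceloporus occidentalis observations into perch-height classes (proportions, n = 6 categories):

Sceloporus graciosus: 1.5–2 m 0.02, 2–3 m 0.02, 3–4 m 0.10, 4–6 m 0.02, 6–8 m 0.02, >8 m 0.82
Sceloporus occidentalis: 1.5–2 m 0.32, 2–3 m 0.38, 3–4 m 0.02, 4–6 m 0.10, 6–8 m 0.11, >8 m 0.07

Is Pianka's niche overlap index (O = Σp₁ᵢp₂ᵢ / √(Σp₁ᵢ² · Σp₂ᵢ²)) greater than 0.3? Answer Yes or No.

Σ p₁ᵢp₂ᵢ = 0.0064 + 0.0076 + 0.0020 + 0.0020 + 0.0022 + 0.0574 = 0.0776
Σp_1ᵢ² = 0.02² + 0.02² + 0.10² + 0.02² + 0.02² + 0.82² = 0.0004 + 0.0004 + 0.0100 + 0.0004 + 0.0004 + 0.6724 = 0.6840
Σp_2ᵢ² = 0.32² + 0.38² + 0.02² + 0.10² + 0.11² + 0.07² = 0.1024 + 0.1444 + 0.0004 + 0.0100 + 0.0121 + 0.0049 = 0.2742
O = 0.0776 / √(0.6840 × 0.2742) = 0.0776 / 0.43307 = 0.1792
O = 0.1792 < 0.3 → No.

No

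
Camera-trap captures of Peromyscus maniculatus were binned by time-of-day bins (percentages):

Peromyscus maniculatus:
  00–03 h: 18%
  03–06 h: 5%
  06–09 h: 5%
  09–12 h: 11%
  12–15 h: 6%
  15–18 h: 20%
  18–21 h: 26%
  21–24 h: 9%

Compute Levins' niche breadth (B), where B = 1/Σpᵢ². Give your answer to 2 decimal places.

5.92

Convert percentages to proportions (divide by 100).
Σpᵢ² = 0.18² + 0.05² + 0.05² + 0.11² + 0.06² + 0.20² + 0.26² + 0.09² = 0.0324 + 0.0025 + 0.0025 + 0.0121 + 0.0036 + 0.0400 + 0.0676 + 0.0081 = 0.1688
B = 1 / 0.1688 = 5.9242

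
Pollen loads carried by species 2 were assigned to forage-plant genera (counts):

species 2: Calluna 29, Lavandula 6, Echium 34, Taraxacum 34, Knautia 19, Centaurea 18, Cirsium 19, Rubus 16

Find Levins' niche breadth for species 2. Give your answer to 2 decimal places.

6.82

Proportions for species 2 (n=175): 29/175=0.1657, 6/175=0.0343, 34/175=0.1943, 34/175=0.1943, 19/175=0.1086, 18/175=0.1029, 19/175=0.1086, 16/175=0.0914
Σpᵢ² = 0.1657² + 0.0343² + 0.1943² + 0.1943² + 0.1086² + 0.1029² + 0.1086² + 0.0914² = 0.027456 + 0.001176 + 0.037752 + 0.037752 + 0.011794 + 0.010588 + 0.011794 + 0.008354 = 0.146666
B = 1 / 0.146666 = 6.8182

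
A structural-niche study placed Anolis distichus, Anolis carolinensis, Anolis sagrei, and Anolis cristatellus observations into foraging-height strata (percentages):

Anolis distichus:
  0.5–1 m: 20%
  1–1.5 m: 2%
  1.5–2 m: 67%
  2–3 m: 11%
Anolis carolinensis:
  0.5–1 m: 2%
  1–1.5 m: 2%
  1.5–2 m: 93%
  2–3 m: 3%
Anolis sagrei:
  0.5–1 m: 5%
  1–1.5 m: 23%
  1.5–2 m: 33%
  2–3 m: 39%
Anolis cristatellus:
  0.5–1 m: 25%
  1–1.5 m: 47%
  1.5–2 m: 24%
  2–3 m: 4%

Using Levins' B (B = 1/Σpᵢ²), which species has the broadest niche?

Anolis sagrei

Convert percentages to proportions (divide by 100).
Σp_distᵢ² = 0.20² + 0.02² + 0.67² + 0.11² = 0.0400 + 0.0004 + 0.4489 + 0.0121 = 0.5014
B_dist = 1 / 0.5014 = 1.9944
Σp_caroᵢ² = 0.02² + 0.02² + 0.93² + 0.03² = 0.0004 + 0.0004 + 0.8649 + 0.0009 = 0.8666
B_caro = 1 / 0.8666 = 1.1539
Σp_sagrᵢ² = 0.05² + 0.23² + 0.33² + 0.39² = 0.0025 + 0.0529 + 0.1089 + 0.1521 = 0.3164
B_sagr = 1 / 0.3164 = 3.1606
Σp_crisᵢ² = 0.25² + 0.47² + 0.24² + 0.04² = 0.0625 + 0.2209 + 0.0576 + 0.0016 = 0.3426
B_cris = 1 / 0.3426 = 2.9189
Highest B → broadest niche (most generalist): Anolis sagrei (B = 3.16).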